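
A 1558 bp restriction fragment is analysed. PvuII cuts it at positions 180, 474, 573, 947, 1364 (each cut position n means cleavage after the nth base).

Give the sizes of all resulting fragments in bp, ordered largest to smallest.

Linear molecule, 5 cuts → 6 fragments:
  180 − 0 = 180 bp
  474 − 180 = 294 bp
  573 − 474 = 99 bp
  947 − 573 = 374 bp
  1364 − 947 = 417 bp
  1558 − 1364 = 194 bp
Sorted largest to smallest: 417, 374, 294, 194, 180, 99 bp.

417, 374, 294, 194, 180, 99 bp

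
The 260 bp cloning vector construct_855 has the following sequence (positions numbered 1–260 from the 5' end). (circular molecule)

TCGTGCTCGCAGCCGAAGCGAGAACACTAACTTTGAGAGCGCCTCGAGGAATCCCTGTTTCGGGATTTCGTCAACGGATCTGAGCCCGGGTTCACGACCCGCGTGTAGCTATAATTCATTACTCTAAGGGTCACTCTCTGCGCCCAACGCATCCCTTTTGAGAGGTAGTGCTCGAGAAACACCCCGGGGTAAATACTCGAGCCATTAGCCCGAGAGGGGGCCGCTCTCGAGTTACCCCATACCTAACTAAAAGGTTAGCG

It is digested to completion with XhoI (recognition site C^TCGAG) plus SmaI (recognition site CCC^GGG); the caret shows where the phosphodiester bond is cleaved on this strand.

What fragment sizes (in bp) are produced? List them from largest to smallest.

XhoI sites (CTCGAG) start at positions 43, 171, 196, 226.
XhoI cuts after the first base of each site, so after positions 43, 171, 196, 226.
SmaI sites (CCCGGG) start at positions 85, 183.
SmaI cuts after base 3 of each site, so after positions 87, 185.
Combined cut positions: 43, 87, 171, 185, 196, 226.
Circular molecule, 6 cuts → 6 fragments:
  44–87 → 44 bp
  88–171 → 84 bp
  172–185 → 14 bp
  186–196 → 11 bp
  197–226 → 30 bp
  227–260 then 1–43 → 34 + 43 = 77 bp
Sorted largest to smallest: 84, 77, 44, 30, 14, 11 bp.

84, 77, 44, 30, 14, 11 bp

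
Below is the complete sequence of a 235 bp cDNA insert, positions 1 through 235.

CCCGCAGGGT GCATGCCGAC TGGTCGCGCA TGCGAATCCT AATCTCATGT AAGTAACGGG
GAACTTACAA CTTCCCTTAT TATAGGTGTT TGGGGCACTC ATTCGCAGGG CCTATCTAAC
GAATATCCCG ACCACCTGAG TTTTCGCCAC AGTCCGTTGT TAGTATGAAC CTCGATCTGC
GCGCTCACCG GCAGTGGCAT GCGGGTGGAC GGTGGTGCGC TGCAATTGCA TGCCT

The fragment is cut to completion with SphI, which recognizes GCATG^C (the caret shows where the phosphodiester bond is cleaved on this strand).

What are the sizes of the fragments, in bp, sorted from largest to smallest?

169, 31, 17, 15, 3 bp

SphI sites (GCATGC) start at positions 11, 28, 197, 228.
SphI cuts after base 5 of each site (before the last base), so after positions 15, 32, 201, 232.
Linear molecule, 4 cuts → 5 fragments:
  1–15 → 15 bp
  16–32 → 17 bp
  33–201 → 169 bp
  202–232 → 31 bp
  233–235 → 3 bp
Sorted largest to smallest: 169, 31, 17, 15, 3 bp.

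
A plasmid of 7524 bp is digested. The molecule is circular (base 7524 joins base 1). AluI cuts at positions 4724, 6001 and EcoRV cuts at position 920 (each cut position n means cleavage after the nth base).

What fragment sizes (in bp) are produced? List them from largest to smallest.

3804, 2443, 1277 bp

Combined cut positions (sorted): 920, 4724, 6001.
Circular molecule, 3 cuts → 3 fragments:
  4724 − 920 = 3804 bp
  6001 − 4724 = 1277 bp
  wrap: 7524 − 6001 + 920 = 2443 bp
Sorted largest to smallest: 3804, 2443, 1277 bp.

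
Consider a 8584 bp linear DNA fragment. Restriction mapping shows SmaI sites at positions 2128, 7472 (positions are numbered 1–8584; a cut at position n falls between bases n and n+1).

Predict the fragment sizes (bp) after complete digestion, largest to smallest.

5344, 2128, 1112 bp

Linear molecule, 2 cuts → 3 fragments:
  2128 − 0 = 2128 bp
  7472 − 2128 = 5344 bp
  8584 − 7472 = 1112 bp
Sorted largest to smallest: 5344, 2128, 1112 bp.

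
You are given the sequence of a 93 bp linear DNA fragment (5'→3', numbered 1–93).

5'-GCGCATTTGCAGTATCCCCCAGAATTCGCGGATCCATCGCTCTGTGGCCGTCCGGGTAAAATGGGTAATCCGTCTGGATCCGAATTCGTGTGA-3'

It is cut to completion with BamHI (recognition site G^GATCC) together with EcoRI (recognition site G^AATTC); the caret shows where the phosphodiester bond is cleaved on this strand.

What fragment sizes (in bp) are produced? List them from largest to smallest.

46, 22, 11, 8, 6 bp

BamHI sites (GGATCC) start at positions 30, 76.
BamHI cuts after the first base of each site, so after positions 30, 76.
EcoRI sites (GAATTC) start at positions 22, 82.
EcoRI cuts after the first base of each site, so after positions 22, 82.
Combined cut positions: 22, 30, 76, 82.
Linear molecule, 4 cuts → 5 fragments:
  1–22 → 22 bp
  23–30 → 8 bp
  31–76 → 46 bp
  77–82 → 6 bp
  83–93 → 11 bp
Sorted largest to smallest: 46, 22, 11, 8, 6 bp.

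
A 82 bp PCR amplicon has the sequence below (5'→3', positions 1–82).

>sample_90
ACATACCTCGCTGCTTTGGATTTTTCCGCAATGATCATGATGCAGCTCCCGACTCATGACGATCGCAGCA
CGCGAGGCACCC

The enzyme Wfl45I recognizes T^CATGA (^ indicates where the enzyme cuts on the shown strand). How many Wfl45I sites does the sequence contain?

TCATGA occurs starting at positions 35, 54.
Wfl45I cuts at 2 sites.

2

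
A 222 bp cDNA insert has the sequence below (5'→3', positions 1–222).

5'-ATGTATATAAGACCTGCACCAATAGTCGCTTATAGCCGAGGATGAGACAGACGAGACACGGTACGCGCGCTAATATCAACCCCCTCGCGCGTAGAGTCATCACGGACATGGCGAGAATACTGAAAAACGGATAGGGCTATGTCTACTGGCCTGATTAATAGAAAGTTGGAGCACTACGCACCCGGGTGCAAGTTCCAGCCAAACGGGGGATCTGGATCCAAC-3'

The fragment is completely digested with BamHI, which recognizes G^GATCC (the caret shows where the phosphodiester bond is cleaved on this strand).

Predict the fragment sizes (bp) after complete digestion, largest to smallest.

214, 8 bp

The BamHI site (GGATCC) starts at position 214.
BamHI cuts after the first base of each site, so after position 214.
Linear molecule, 1 cut → 2 fragments:
  1–214 → 214 bp
  215–222 → 8 bp
Sorted largest to smallest: 214, 8 bp.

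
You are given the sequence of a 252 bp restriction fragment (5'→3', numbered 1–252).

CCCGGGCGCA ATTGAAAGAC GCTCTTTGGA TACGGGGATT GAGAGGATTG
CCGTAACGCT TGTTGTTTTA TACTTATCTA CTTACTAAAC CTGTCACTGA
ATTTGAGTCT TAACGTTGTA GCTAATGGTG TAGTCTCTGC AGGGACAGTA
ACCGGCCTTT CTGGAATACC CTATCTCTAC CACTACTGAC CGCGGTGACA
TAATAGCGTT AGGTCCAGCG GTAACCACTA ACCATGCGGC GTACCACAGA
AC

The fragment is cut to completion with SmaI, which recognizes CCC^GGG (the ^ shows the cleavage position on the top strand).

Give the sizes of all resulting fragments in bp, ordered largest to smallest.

249, 3 bp

The SmaI site (CCCGGG) starts at position 1.
SmaI cuts after base 3 of each site, so after position 3.
Linear molecule, 1 cut → 2 fragments:
  1–3 → 3 bp
  4–252 → 249 bp
Sorted largest to smallest: 249, 3 bp.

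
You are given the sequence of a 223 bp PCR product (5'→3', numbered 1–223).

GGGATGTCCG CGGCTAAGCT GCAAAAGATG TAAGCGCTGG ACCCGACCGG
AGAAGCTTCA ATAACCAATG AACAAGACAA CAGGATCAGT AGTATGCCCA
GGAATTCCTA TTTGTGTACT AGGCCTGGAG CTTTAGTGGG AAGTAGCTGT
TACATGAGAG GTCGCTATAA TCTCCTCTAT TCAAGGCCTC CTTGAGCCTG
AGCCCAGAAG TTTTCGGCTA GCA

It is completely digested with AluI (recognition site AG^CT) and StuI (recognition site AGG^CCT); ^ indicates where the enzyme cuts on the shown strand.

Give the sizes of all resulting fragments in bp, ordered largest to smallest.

AluI sites (AGCT) start at positions 17, 54, 129, 145.
AluI cuts after base 2 of each site, so after positions 18, 55, 130, 146.
StuI sites (AGGCCT) start at positions 121, 184.
StuI cuts after base 3 of each site, so after positions 123, 186.
Combined cut positions: 18, 55, 123, 130, 146, 186.
Linear molecule, 6 cuts → 7 fragments:
  1–18 → 18 bp
  19–55 → 37 bp
  56–123 → 68 bp
  124–130 → 7 bp
  131–146 → 16 bp
  147–186 → 40 bp
  187–223 → 37 bp
Sorted largest to smallest: 68, 40, 37, 37, 18, 16, 7 bp.

68, 40, 37, 37, 18, 16, 7 bp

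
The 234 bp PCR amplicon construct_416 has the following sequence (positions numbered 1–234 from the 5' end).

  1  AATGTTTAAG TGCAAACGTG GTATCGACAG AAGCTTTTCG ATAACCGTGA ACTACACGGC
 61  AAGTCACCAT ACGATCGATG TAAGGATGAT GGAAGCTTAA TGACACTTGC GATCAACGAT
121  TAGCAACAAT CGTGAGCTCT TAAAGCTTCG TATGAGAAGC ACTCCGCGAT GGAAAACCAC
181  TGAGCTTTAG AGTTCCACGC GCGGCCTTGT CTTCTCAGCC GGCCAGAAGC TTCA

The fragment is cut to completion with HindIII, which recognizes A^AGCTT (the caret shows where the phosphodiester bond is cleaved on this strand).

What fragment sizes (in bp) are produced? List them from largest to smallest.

HindIII sites (AAGCTT) start at positions 31, 93, 143, 227.
HindIII cuts after the first base of each site, so after positions 31, 93, 143, 227.
Linear molecule, 4 cuts → 5 fragments:
  1–31 → 31 bp
  32–93 → 62 bp
  94–143 → 50 bp
  144–227 → 84 bp
  228–234 → 7 bp
Sorted largest to smallest: 84, 62, 50, 31, 7 bp.

84, 62, 50, 31, 7 bp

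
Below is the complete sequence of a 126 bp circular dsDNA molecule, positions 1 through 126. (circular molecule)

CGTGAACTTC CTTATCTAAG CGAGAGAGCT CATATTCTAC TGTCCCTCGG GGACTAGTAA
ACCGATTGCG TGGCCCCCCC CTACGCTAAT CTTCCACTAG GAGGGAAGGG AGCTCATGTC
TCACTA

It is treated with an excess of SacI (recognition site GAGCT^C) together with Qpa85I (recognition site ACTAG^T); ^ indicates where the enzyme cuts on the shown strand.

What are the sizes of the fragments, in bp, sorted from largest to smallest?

57, 42, 27 bp

SacI sites (GAGCTC) start at positions 26, 110.
SacI cuts after base 5 of each site (before the last base), so after positions 30, 114.
The Qpa85I site (ACTAGT) starts at position 53.
Qpa85I cuts after base 5 of each site (before the last base), so after position 57.
Combined cut positions: 30, 57, 114.
Circular molecule, 3 cuts → 3 fragments:
  31–57 → 27 bp
  58–114 → 57 bp
  115–126 then 1–30 → 12 + 30 = 42 bp
Sorted largest to smallest: 57, 42, 27 bp.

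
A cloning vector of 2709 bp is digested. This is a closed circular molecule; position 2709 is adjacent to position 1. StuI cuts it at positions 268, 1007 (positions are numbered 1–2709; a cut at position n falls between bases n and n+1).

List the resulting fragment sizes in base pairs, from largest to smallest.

Circular molecule, 2 cuts → 2 fragments:
  1007 − 268 = 739 bp
  wrap: 2709 − 1007 + 268 = 1970 bp
Sorted largest to smallest: 1970, 739 bp.

1970, 739 bp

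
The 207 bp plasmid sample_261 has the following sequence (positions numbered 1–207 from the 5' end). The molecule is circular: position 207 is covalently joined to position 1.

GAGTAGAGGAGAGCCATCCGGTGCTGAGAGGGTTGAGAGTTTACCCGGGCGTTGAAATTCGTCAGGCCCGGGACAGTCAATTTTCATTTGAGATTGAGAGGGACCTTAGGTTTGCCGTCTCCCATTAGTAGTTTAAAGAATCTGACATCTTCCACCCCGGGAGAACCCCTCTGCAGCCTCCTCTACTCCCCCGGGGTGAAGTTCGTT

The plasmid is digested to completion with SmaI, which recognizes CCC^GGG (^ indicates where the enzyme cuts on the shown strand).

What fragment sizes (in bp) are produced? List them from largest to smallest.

89, 61, 34, 23 bp

SmaI sites (CCCGGG) start at positions 44, 67, 156, 190.
SmaI cuts after base 3 of each site, so after positions 46, 69, 158, 192.
Circular molecule, 4 cuts → 4 fragments:
  47–69 → 23 bp
  70–158 → 89 bp
  159–192 → 34 bp
  193–207 then 1–46 → 15 + 46 = 61 bp
Sorted largest to smallest: 89, 61, 34, 23 bp.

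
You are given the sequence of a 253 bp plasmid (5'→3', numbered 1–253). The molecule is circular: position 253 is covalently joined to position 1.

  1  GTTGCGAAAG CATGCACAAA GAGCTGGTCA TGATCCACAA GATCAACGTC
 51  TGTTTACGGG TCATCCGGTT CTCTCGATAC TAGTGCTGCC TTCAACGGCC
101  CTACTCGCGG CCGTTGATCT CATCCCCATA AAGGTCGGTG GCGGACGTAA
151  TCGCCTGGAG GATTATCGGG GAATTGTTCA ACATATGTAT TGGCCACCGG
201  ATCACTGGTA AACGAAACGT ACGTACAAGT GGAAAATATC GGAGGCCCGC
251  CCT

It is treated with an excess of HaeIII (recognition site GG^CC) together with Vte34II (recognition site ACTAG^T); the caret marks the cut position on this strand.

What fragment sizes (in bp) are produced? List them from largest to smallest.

91, 83, 52, 15, 12 bp

HaeIII sites (GGCC) start at positions 97, 109, 192, 244.
HaeIII cuts after base 2 of each site, so after positions 98, 110, 193, 245.
The Vte34II site (ACTAGT) starts at position 79.
Vte34II cuts after base 5 of each site (before the last base), so after position 83.
Combined cut positions: 83, 98, 110, 193, 245.
Circular molecule, 5 cuts → 5 fragments:
  84–98 → 15 bp
  99–110 → 12 bp
  111–193 → 83 bp
  194–245 → 52 bp
  246–253 then 1–83 → 8 + 83 = 91 bp
Sorted largest to smallest: 91, 83, 52, 15, 12 bp.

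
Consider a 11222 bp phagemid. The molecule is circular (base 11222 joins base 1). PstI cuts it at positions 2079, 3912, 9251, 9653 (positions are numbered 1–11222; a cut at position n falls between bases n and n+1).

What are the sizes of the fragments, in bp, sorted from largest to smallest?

5339, 3648, 1833, 402 bp

Circular molecule, 4 cuts → 4 fragments:
  3912 − 2079 = 1833 bp
  9251 − 3912 = 5339 bp
  9653 − 9251 = 402 bp
  wrap: 11222 − 9653 + 2079 = 3648 bp
Sorted largest to smallest: 5339, 3648, 1833, 402 bp.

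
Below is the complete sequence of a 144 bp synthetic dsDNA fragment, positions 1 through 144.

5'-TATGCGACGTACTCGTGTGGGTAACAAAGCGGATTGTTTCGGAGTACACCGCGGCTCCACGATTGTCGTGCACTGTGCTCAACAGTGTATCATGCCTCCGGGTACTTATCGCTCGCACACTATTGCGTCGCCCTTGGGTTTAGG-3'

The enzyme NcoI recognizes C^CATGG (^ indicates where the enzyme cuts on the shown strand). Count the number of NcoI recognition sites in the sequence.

0

No occurrence of CCATGG is present in the sequence.
NcoI does not cut: 0 sites.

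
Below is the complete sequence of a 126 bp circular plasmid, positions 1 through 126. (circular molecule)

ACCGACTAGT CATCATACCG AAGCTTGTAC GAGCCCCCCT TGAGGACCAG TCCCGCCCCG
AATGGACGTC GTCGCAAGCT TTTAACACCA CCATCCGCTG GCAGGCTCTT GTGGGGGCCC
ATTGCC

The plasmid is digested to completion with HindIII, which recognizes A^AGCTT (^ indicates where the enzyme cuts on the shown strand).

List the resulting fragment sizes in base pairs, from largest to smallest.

HindIII sites (AAGCTT) start at positions 21, 76.
HindIII cuts after the first base of each site, so after positions 21, 76.
Circular molecule, 2 cuts → 2 fragments:
  22–76 → 55 bp
  77–126 then 1–21 → 50 + 21 = 71 bp
Sorted largest to smallest: 71, 55 bp.

71, 55 bp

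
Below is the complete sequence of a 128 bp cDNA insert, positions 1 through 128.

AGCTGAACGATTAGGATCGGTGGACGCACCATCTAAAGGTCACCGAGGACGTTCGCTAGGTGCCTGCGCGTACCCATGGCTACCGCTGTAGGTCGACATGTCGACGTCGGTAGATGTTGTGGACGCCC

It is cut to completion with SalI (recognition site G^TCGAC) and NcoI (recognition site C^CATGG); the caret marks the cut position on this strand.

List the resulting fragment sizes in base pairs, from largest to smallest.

SalI sites (GTCGAC) start at positions 92, 100.
SalI cuts after the first base of each site, so after positions 92, 100.
The NcoI site (CCATGG) starts at position 74.
NcoI cuts after the first base of each site, so after position 74.
Combined cut positions: 74, 92, 100.
Linear molecule, 3 cuts → 4 fragments:
  1–74 → 74 bp
  75–92 → 18 bp
  93–100 → 8 bp
  101–128 → 28 bp
Sorted largest to smallest: 74, 28, 18, 8 bp.

74, 28, 18, 8 bp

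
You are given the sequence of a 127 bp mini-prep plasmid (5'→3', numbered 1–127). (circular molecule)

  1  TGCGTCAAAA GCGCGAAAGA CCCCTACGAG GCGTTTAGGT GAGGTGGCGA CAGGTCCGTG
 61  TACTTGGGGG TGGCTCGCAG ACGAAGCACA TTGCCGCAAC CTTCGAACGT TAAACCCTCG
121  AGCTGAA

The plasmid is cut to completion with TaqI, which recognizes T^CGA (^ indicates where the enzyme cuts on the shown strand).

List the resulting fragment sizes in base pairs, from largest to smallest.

112, 15 bp

TaqI sites (TCGA) start at positions 103, 118.
TaqI cuts after the first base of each site, so after positions 103, 118.
Circular molecule, 2 cuts → 2 fragments:
  104–118 → 15 bp
  119–127 then 1–103 → 9 + 103 = 112 bp
Sorted largest to smallest: 112, 15 bp.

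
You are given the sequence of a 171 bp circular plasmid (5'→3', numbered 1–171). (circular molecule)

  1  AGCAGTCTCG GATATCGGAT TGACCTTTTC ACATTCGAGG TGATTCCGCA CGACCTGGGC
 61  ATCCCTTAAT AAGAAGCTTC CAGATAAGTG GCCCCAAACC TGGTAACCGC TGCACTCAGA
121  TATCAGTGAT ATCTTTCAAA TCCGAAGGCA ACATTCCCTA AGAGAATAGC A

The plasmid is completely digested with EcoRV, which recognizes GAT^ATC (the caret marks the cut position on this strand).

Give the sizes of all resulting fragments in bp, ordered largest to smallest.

108, 54, 9 bp

EcoRV sites (GATATC) start at positions 11, 119, 128.
EcoRV cuts after base 3 of each site, so after positions 13, 121, 130.
Circular molecule, 3 cuts → 3 fragments:
  14–121 → 108 bp
  122–130 → 9 bp
  131–171 then 1–13 → 41 + 13 = 54 bp
Sorted largest to smallest: 108, 54, 9 bp.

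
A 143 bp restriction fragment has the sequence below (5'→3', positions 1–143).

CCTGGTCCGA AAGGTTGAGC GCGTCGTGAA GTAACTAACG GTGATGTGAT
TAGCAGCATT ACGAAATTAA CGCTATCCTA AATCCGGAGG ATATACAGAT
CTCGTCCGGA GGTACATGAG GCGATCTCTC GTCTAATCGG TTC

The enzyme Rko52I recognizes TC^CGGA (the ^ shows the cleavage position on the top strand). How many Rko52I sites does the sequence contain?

TCCGGA occurs starting at positions 83, 105.
Rko52I cuts at 2 sites.

2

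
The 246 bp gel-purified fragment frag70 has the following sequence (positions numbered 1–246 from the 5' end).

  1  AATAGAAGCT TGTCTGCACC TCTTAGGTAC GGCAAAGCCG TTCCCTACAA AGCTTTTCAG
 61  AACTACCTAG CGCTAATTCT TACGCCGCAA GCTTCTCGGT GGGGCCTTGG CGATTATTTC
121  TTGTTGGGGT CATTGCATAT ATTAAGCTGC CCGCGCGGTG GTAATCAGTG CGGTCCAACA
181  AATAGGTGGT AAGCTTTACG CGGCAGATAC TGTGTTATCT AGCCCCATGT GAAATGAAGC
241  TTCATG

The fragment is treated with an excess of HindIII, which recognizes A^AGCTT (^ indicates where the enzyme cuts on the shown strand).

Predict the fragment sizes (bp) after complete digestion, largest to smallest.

102, 46, 44, 39, 9, 6 bp

HindIII sites (AAGCTT) start at positions 6, 50, 89, 191, 237.
HindIII cuts after the first base of each site, so after positions 6, 50, 89, 191, 237.
Linear molecule, 5 cuts → 6 fragments:
  1–6 → 6 bp
  7–50 → 44 bp
  51–89 → 39 bp
  90–191 → 102 bp
  192–237 → 46 bp
  238–246 → 9 bp
Sorted largest to smallest: 102, 46, 44, 39, 9, 6 bp.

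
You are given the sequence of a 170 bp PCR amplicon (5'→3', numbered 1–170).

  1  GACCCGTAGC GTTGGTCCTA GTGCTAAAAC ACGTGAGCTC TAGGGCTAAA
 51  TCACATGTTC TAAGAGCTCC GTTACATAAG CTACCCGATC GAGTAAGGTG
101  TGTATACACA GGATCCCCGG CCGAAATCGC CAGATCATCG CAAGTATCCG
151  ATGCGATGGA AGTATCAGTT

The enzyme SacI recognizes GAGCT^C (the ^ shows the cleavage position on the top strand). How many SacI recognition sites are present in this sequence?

2

GAGCTC occurs starting at positions 35, 64.
SacI cuts at 2 sites.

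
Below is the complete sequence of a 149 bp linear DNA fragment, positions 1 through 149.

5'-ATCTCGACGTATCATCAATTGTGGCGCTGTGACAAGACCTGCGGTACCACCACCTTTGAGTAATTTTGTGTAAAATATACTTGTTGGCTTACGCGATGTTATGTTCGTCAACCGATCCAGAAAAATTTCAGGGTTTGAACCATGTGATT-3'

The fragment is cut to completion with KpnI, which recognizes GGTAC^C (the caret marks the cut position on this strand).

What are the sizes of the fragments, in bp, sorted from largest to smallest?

The KpnI site (GGTACC) starts at position 43.
KpnI cuts after base 5 of each site (before the last base), so after position 47.
Linear molecule, 1 cut → 2 fragments:
  1–47 → 47 bp
  48–149 → 102 bp
Sorted largest to smallest: 102, 47 bp.

102, 47 bp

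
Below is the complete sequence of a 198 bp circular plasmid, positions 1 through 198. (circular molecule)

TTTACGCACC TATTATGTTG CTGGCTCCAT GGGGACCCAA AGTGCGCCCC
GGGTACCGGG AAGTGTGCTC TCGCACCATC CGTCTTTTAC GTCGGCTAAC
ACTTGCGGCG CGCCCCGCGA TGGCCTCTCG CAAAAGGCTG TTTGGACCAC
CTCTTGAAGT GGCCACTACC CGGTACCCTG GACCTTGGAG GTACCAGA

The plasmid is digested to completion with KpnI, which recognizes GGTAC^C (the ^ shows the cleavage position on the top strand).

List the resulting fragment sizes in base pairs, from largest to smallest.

120, 60, 18 bp

KpnI sites (GGTACC) start at positions 52, 172, 190.
KpnI cuts after base 5 of each site (before the last base), so after positions 56, 176, 194.
Circular molecule, 3 cuts → 3 fragments:
  57–176 → 120 bp
  177–194 → 18 bp
  195–198 then 1–56 → 4 + 56 = 60 bp
Sorted largest to smallest: 120, 60, 18 bp.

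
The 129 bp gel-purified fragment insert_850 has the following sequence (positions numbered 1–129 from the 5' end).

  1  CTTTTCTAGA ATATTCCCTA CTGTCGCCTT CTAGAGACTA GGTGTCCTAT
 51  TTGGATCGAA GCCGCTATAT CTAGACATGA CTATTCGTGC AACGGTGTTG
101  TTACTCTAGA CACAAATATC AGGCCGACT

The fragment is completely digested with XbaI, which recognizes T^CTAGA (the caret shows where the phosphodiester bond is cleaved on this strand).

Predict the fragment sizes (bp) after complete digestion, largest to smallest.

XbaI sites (TCTAGA) start at positions 5, 30, 70, 105.
XbaI cuts after the first base of each site, so after positions 5, 30, 70, 105.
Linear molecule, 4 cuts → 5 fragments:
  1–5 → 5 bp
  6–30 → 25 bp
  31–70 → 40 bp
  71–105 → 35 bp
  106–129 → 24 bp
Sorted largest to smallest: 40, 35, 25, 24, 5 bp.

40, 35, 25, 24, 5 bp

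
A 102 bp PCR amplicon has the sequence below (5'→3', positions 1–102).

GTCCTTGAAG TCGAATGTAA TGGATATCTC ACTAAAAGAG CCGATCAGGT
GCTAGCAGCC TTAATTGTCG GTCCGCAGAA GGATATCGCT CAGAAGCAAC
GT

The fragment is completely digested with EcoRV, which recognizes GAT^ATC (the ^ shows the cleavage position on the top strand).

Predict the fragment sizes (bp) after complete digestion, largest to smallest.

59, 25, 18 bp

EcoRV sites (GATATC) start at positions 23, 82.
EcoRV cuts after base 3 of each site, so after positions 25, 84.
Linear molecule, 2 cuts → 3 fragments:
  1–25 → 25 bp
  26–84 → 59 bp
  85–102 → 18 bp
Sorted largest to smallest: 59, 25, 18 bp.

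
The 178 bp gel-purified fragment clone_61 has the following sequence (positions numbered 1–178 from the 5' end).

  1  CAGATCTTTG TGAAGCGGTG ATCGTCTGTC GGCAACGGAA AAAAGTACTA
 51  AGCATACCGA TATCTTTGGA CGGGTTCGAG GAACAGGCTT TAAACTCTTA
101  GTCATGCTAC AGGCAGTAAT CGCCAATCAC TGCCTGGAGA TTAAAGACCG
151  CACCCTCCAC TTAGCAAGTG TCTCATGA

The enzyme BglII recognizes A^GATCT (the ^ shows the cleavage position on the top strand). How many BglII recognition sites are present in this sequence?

1

AGATCT occurs starting at position 2.
BglII cuts at 1 site.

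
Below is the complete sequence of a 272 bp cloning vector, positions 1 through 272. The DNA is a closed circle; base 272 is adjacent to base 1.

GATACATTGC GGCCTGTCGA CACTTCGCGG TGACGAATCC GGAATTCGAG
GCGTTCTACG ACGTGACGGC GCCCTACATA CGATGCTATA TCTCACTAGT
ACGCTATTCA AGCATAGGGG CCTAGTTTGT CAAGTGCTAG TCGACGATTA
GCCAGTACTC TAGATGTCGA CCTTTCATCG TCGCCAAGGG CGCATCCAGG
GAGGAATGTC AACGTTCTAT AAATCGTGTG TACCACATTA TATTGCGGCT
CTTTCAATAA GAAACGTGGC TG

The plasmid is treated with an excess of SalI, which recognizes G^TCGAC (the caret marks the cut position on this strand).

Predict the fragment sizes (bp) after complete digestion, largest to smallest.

SalI sites (GTCGAC) start at positions 16, 140, 166.
SalI cuts after the first base of each site, so after positions 16, 140, 166.
Circular molecule, 3 cuts → 3 fragments:
  17–140 → 124 bp
  141–166 → 26 bp
  167–272 then 1–16 → 106 + 16 = 122 bp
Sorted largest to smallest: 124, 122, 26 bp.

124, 122, 26 bp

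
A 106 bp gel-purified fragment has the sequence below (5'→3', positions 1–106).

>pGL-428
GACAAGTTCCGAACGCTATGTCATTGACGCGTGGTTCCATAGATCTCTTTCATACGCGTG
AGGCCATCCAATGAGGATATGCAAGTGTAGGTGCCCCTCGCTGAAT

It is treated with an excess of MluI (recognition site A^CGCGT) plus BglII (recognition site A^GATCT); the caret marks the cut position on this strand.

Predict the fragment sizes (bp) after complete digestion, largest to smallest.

MluI sites (ACGCGT) start at positions 27, 54.
MluI cuts after the first base of each site, so after positions 27, 54.
The BglII site (AGATCT) starts at position 41.
BglII cuts after the first base of each site, so after position 41.
Combined cut positions: 27, 41, 54.
Linear molecule, 3 cuts → 4 fragments:
  1–27 → 27 bp
  28–41 → 14 bp
  42–54 → 13 bp
  55–106 → 52 bp
Sorted largest to smallest: 52, 27, 14, 13 bp.

52, 27, 14, 13 bp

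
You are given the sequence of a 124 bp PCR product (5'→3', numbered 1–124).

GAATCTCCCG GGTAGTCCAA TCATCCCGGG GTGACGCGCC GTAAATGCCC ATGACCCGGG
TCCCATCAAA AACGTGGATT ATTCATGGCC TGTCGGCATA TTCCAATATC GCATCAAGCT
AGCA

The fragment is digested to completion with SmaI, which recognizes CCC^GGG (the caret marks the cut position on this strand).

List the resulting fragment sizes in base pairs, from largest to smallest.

SmaI sites (CCCGGG) start at positions 7, 25, 55.
SmaI cuts after base 3 of each site, so after positions 9, 27, 57.
Linear molecule, 3 cuts → 4 fragments:
  1–9 → 9 bp
  10–27 → 18 bp
  28–57 → 30 bp
  58–124 → 67 bp
Sorted largest to smallest: 67, 30, 18, 9 bp.

67, 30, 18, 9 bp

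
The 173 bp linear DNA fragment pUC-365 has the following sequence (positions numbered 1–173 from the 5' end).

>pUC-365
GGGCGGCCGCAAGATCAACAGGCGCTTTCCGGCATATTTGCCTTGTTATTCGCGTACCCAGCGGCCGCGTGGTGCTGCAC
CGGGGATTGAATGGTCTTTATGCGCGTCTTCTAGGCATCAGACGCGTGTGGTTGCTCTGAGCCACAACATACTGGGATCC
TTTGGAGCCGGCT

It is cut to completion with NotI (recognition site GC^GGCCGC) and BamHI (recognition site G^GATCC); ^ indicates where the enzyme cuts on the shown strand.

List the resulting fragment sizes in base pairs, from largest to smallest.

93, 58, 18, 4 bp

NotI sites (GCGGCCGC) start at positions 3, 61.
NotI cuts after base 2 of each site, so after positions 4, 62.
The BamHI site (GGATCC) starts at position 155.
BamHI cuts after the first base of each site, so after position 155.
Combined cut positions: 4, 62, 155.
Linear molecule, 3 cuts → 4 fragments:
  1–4 → 4 bp
  5–62 → 58 bp
  63–155 → 93 bp
  156–173 → 18 bp
Sorted largest to smallest: 93, 58, 18, 4 bp.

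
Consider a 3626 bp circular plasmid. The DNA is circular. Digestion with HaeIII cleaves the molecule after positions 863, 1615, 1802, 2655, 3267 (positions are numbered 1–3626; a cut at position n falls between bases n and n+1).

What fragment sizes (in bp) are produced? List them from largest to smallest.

1222, 853, 752, 612, 187 bp

Circular molecule, 5 cuts → 5 fragments:
  1615 − 863 = 752 bp
  1802 − 1615 = 187 bp
  2655 − 1802 = 853 bp
  3267 − 2655 = 612 bp
  wrap: 3626 − 3267 + 863 = 1222 bp
Sorted largest to smallest: 1222, 853, 752, 612, 187 bp.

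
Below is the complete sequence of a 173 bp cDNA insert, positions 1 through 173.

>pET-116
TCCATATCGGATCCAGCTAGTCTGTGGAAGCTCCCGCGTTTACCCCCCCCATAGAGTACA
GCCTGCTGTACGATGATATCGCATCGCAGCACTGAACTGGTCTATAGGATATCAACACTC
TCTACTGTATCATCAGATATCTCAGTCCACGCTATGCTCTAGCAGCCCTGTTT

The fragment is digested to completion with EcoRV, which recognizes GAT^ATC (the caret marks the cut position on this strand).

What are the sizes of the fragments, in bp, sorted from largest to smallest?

77, 35, 33, 28 bp

EcoRV sites (GATATC) start at positions 75, 108, 136.
EcoRV cuts after base 3 of each site, so after positions 77, 110, 138.
Linear molecule, 3 cuts → 4 fragments:
  1–77 → 77 bp
  78–110 → 33 bp
  111–138 → 28 bp
  139–173 → 35 bp
Sorted largest to smallest: 77, 35, 33, 28 bp.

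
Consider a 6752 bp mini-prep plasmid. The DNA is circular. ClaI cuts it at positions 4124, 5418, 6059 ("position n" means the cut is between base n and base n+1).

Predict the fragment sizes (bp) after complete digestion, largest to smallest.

4817, 1294, 641 bp

Circular molecule, 3 cuts → 3 fragments:
  5418 − 4124 = 1294 bp
  6059 − 5418 = 641 bp
  wrap: 6752 − 6059 + 4124 = 4817 bp
Sorted largest to smallest: 4817, 1294, 641 bp.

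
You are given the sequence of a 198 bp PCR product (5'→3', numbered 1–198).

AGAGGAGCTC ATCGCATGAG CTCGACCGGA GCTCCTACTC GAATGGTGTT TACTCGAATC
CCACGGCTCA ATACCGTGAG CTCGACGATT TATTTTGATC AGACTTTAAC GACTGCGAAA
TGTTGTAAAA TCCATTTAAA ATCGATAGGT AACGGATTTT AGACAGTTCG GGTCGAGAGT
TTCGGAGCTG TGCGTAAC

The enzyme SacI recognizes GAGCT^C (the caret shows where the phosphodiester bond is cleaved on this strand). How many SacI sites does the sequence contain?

GAGCTC occurs starting at positions 5, 18, 29, 78.
SacI cuts at 4 sites.

4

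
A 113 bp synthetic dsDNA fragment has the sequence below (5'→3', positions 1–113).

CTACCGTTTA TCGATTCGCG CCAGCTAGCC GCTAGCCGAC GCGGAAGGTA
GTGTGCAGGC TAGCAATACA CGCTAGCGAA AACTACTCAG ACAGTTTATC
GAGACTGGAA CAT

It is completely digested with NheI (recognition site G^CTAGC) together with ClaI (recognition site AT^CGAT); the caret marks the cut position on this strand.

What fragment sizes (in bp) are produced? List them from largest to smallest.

41, 28, 13, 13, 11, 7 bp

NheI sites (GCTAGC) start at positions 24, 31, 59, 72.
NheI cuts after the first base of each site, so after positions 24, 31, 59, 72.
The ClaI site (ATCGAT) starts at position 10.
ClaI cuts after base 2 of each site, so after position 11.
Combined cut positions: 11, 24, 31, 59, 72.
Linear molecule, 5 cuts → 6 fragments:
  1–11 → 11 bp
  12–24 → 13 bp
  25–31 → 7 bp
  32–59 → 28 bp
  60–72 → 13 bp
  73–113 → 41 bp
Sorted largest to smallest: 41, 28, 13, 13, 11, 7 bp.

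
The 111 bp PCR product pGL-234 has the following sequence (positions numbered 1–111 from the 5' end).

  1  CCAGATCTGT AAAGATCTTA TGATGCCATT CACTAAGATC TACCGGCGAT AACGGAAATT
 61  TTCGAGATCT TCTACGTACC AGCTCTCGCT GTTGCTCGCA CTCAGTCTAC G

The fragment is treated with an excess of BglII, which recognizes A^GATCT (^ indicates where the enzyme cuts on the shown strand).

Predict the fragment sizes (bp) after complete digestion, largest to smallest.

46, 29, 23, 10, 3 bp

BglII sites (AGATCT) start at positions 3, 13, 36, 65.
BglII cuts after the first base of each site, so after positions 3, 13, 36, 65.
Linear molecule, 4 cuts → 5 fragments:
  1–3 → 3 bp
  4–13 → 10 bp
  14–36 → 23 bp
  37–65 → 29 bp
  66–111 → 46 bp
Sorted largest to smallest: 46, 29, 23, 10, 3 bp.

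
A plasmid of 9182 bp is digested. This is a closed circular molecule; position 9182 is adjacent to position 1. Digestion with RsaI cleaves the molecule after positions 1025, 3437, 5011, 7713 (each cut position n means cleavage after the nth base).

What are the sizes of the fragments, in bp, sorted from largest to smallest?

Circular molecule, 4 cuts → 4 fragments:
  3437 − 1025 = 2412 bp
  5011 − 3437 = 1574 bp
  7713 − 5011 = 2702 bp
  wrap: 9182 − 7713 + 1025 = 2494 bp
Sorted largest to smallest: 2702, 2494, 2412, 1574 bp.

2702, 2494, 2412, 1574 bp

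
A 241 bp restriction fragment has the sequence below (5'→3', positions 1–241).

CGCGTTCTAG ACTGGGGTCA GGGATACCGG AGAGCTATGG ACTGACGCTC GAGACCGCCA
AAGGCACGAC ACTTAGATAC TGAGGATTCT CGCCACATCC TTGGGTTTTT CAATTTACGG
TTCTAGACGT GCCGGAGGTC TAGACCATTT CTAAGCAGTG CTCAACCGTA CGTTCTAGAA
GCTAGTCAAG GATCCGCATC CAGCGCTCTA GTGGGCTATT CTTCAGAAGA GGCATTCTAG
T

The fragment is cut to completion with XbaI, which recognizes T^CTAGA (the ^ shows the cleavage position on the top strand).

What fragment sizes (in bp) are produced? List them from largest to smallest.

XbaI sites (TCTAGA) start at positions 6, 122, 139, 174.
XbaI cuts after the first base of each site, so after positions 6, 122, 139, 174.
Linear molecule, 4 cuts → 5 fragments:
  1–6 → 6 bp
  7–122 → 116 bp
  123–139 → 17 bp
  140–174 → 35 bp
  175–241 → 67 bp
Sorted largest to smallest: 116, 67, 35, 17, 6 bp.

116, 67, 35, 17, 6 bp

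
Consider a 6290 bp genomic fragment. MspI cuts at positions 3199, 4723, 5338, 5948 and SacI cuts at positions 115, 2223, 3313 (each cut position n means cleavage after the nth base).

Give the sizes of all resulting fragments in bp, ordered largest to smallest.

2108, 1410, 976, 615, 610, 342, 115, 114 bp

Combined cut positions (sorted): 115, 2223, 3199, 3313, 4723, 5338, 5948.
Linear molecule, 7 cuts → 8 fragments:
  115 − 0 = 115 bp
  2223 − 115 = 2108 bp
  3199 − 2223 = 976 bp
  3313 − 3199 = 114 bp
  4723 − 3313 = 1410 bp
  5338 − 4723 = 615 bp
  5948 − 5338 = 610 bp
  6290 − 5948 = 342 bp
Sorted largest to smallest: 2108, 1410, 976, 615, 610, 342, 115, 114 bp.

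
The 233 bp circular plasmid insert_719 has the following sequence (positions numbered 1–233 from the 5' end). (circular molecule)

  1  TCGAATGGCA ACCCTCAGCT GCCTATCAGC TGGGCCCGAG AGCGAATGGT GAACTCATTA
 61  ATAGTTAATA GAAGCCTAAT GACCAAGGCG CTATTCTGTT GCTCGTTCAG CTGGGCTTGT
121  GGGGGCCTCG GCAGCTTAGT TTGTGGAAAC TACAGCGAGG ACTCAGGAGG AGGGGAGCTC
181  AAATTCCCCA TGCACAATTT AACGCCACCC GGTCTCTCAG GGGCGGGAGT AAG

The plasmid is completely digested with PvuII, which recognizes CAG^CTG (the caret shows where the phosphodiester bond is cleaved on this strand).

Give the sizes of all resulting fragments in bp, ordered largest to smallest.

PvuII sites (CAGCTG) start at positions 16, 27, 108.
PvuII cuts after base 3 of each site, so after positions 18, 29, 110.
Circular molecule, 3 cuts → 3 fragments:
  19–29 → 11 bp
  30–110 → 81 bp
  111–233 then 1–18 → 123 + 18 = 141 bp
Sorted largest to smallest: 141, 81, 11 bp.

141, 81, 11 bp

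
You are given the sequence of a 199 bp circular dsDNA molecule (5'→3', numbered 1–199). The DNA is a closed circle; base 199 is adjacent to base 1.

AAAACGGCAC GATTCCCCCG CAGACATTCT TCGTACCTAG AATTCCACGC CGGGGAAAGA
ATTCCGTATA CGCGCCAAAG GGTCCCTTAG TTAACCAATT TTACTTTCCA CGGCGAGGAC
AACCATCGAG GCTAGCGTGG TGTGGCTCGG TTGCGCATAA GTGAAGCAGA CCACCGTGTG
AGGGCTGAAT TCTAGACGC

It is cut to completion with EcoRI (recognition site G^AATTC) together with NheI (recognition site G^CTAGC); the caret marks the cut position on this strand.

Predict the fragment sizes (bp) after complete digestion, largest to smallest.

72, 56, 52, 19 bp

EcoRI sites (GAATTC) start at positions 40, 59, 187.
EcoRI cuts after the first base of each site, so after positions 40, 59, 187.
The NheI site (GCTAGC) starts at position 131.
NheI cuts after the first base of each site, so after position 131.
Combined cut positions: 40, 59, 131, 187.
Circular molecule, 4 cuts → 4 fragments:
  41–59 → 19 bp
  60–131 → 72 bp
  132–187 → 56 bp
  188–199 then 1–40 → 12 + 40 = 52 bp
Sorted largest to smallest: 72, 56, 52, 19 bp.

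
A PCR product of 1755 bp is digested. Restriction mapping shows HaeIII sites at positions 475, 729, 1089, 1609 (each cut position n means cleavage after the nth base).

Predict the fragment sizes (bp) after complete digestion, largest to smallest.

520, 475, 360, 254, 146 bp

Linear molecule, 4 cuts → 5 fragments:
  475 − 0 = 475 bp
  729 − 475 = 254 bp
  1089 − 729 = 360 bp
  1609 − 1089 = 520 bp
  1755 − 1609 = 146 bp
Sorted largest to smallest: 520, 475, 360, 254, 146 bp.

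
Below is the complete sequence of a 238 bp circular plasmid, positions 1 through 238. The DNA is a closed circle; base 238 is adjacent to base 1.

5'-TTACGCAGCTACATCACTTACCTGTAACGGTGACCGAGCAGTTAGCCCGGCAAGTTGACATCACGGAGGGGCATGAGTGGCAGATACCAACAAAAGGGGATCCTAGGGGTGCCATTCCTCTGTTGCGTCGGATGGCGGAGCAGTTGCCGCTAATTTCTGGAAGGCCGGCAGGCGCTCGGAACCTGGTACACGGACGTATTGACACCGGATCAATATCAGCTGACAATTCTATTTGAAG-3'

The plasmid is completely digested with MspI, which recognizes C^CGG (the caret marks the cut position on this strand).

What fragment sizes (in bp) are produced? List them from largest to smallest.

118, 80, 40 bp

MspI sites (CCGG) start at positions 47, 165, 205.
MspI cuts after the first base of each site, so after positions 47, 165, 205.
Circular molecule, 3 cuts → 3 fragments:
  48–165 → 118 bp
  166–205 → 40 bp
  206–238 then 1–47 → 33 + 47 = 80 bp
Sorted largest to smallest: 118, 80, 40 bp.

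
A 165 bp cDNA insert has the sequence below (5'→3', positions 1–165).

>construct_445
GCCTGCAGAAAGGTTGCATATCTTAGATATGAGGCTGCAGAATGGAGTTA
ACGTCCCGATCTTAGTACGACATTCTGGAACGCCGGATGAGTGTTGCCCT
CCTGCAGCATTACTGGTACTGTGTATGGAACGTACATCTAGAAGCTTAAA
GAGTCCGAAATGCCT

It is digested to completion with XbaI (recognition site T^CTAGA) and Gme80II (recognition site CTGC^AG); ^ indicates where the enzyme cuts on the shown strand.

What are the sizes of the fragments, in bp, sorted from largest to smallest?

67, 32, 32, 28, 6 bp

The XbaI site (TCTAGA) starts at position 137.
XbaI cuts after the first base of each site, so after position 137.
Gme80II sites (CTGCAG) start at positions 3, 35, 102.
Gme80II cuts after base 4 of each site, so after positions 6, 38, 105.
Combined cut positions: 6, 38, 105, 137.
Linear molecule, 4 cuts → 5 fragments:
  1–6 → 6 bp
  7–38 → 32 bp
  39–105 → 67 bp
  106–137 → 32 bp
  138–165 → 28 bp
Sorted largest to smallest: 67, 32, 32, 28, 6 bp.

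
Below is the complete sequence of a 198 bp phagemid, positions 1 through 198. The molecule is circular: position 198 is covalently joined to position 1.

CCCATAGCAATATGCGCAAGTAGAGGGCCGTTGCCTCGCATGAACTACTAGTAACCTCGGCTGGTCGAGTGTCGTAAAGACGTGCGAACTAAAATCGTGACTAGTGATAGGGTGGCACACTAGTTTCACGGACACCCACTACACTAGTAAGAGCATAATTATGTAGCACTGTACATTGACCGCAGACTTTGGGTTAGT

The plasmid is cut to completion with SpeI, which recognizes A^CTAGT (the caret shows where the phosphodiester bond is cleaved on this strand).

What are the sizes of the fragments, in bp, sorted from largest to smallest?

SpeI sites (ACTAGT) start at positions 47, 100, 119, 143.
SpeI cuts after the first base of each site, so after positions 47, 100, 119, 143.
Circular molecule, 4 cuts → 4 fragments:
  48–100 → 53 bp
  101–119 → 19 bp
  120–143 → 24 bp
  144–198 then 1–47 → 55 + 47 = 102 bp
Sorted largest to smallest: 102, 53, 24, 19 bp.

102, 53, 24, 19 bp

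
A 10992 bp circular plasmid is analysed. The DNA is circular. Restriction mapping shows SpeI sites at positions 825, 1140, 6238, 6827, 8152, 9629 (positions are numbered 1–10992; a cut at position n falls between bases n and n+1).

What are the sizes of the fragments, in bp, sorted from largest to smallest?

5098, 2188, 1477, 1325, 589, 315 bp

Circular molecule, 6 cuts → 6 fragments:
  1140 − 825 = 315 bp
  6238 − 1140 = 5098 bp
  6827 − 6238 = 589 bp
  8152 − 6827 = 1325 bp
  9629 − 8152 = 1477 bp
  wrap: 10992 − 9629 + 825 = 2188 bp
Sorted largest to smallest: 5098, 2188, 1477, 1325, 589, 315 bp.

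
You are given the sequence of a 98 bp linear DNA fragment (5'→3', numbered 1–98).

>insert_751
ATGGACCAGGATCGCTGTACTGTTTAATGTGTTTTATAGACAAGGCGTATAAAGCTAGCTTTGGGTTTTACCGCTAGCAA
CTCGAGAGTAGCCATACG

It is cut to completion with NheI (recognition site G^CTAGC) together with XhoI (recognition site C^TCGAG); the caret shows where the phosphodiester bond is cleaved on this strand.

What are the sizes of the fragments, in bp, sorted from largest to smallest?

NheI sites (GCTAGC) start at positions 54, 73.
NheI cuts after the first base of each site, so after positions 54, 73.
The XhoI site (CTCGAG) starts at position 81.
XhoI cuts after the first base of each site, so after position 81.
Combined cut positions: 54, 73, 81.
Linear molecule, 3 cuts → 4 fragments:
  1–54 → 54 bp
  55–73 → 19 bp
  74–81 → 8 bp
  82–98 → 17 bp
Sorted largest to smallest: 54, 19, 17, 8 bp.

54, 19, 17, 8 bp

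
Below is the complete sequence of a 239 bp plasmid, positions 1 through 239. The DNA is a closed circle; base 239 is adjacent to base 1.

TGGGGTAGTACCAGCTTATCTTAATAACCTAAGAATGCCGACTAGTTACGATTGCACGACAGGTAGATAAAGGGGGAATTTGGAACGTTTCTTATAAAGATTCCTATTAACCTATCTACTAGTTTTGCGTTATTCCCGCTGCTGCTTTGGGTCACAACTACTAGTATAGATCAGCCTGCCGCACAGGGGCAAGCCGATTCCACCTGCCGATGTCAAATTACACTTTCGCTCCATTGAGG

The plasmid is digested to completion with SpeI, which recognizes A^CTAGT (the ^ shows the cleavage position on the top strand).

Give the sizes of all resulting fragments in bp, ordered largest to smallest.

SpeI sites (ACTAGT) start at positions 41, 118, 160.
SpeI cuts after the first base of each site, so after positions 41, 118, 160.
Circular molecule, 3 cuts → 3 fragments:
  42–118 → 77 bp
  119–160 → 42 bp
  161–239 then 1–41 → 79 + 41 = 120 bp
Sorted largest to smallest: 120, 77, 42 bp.

120, 77, 42 bp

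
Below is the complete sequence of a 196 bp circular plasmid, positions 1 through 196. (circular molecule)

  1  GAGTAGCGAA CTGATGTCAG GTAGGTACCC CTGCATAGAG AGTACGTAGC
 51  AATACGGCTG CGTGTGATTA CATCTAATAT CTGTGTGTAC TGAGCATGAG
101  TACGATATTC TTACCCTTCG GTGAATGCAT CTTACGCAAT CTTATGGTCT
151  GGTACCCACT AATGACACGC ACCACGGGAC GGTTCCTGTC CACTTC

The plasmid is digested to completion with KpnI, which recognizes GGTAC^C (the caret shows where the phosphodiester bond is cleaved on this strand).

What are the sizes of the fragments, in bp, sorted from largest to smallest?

127, 69 bp

KpnI sites (GGTACC) start at positions 24, 151.
KpnI cuts after base 5 of each site (before the last base), so after positions 28, 155.
Circular molecule, 2 cuts → 2 fragments:
  29–155 → 127 bp
  156–196 then 1–28 → 41 + 28 = 69 bp
Sorted largest to smallest: 127, 69 bp.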